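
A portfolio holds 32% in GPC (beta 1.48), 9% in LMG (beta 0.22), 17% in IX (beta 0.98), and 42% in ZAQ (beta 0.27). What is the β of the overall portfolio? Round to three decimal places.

β_P = Σ w_i β_i = 0.32×1.48 + 0.09×0.22 + 0.17×0.98 + 0.42×0.27 = 0.7734

0.773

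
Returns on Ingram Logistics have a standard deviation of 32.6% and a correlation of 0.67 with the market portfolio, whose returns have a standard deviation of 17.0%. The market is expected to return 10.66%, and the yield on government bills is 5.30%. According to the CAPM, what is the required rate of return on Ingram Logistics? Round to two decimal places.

12.19%

β = ρ × σ_i / σ_m = 0.67 × 32.6% / 17.0% = 1.2848
MRP = 10.66% − 5.30% = 5.36%
E(R) = 5.30% + 1.2848 × 5.36% = 12.19%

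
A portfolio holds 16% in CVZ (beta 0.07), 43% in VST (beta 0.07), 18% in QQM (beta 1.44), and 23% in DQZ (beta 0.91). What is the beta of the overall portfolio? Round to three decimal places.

0.510

β_P = Σ w_i β_i = 0.16×0.07 + 0.43×0.07 + 0.18×1.44 + 0.23×0.91 = 0.5098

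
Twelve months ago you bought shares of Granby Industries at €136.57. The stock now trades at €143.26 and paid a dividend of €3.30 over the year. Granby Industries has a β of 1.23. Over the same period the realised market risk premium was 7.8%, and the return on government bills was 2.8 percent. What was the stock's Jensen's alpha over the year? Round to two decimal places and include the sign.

Realised HPR = (P1 + D1 − P0) / P0 = (143.26 + 3.30 − 136.57) / 136.57 = 9.99 / 136.57 = 7.3149%
CAPM required = R_f + β·MRP = 2.8% + 1.23 × 7.8% = 12.3940%
α = realised − required = 7.3149% − 12.3940% = -5.08%

-5.08%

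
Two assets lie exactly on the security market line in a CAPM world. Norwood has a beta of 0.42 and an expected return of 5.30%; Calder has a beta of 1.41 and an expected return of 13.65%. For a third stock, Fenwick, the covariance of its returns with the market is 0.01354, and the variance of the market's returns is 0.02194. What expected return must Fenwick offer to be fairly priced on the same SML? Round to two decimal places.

MRP = (13.65% − 5.30%) / (1.41 − 0.42) = 8.4343%
R_f = 5.30% − 0.42 × 8.4343% = 1.7576%
β_Fenwick = Cov / Var(R_m) = 0.01354 / 0.02194 = 0.6171
E(R_Fenwick) = R_f + β × MRP = 1.7576% + 0.6171 × 8.4343% = 6.96%

6.96%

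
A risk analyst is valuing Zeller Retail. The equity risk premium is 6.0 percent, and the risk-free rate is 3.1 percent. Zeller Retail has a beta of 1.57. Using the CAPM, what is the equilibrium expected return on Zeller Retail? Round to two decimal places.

E(R) = R_f + β × MRP = 3.1% + 1.57 × 6.0% = 12.52%

12.52%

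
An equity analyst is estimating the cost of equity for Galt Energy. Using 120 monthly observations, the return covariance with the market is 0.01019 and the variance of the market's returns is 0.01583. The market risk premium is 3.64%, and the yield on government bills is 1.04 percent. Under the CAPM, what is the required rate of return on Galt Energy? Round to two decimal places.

β = Cov(R_i, R_m) / Var(R_m) = 0.01019 / 0.01583 = 0.6437
E(R) = R_f + β × MRP = 1.04% + 0.6437 × 3.64% = 3.38%

3.38%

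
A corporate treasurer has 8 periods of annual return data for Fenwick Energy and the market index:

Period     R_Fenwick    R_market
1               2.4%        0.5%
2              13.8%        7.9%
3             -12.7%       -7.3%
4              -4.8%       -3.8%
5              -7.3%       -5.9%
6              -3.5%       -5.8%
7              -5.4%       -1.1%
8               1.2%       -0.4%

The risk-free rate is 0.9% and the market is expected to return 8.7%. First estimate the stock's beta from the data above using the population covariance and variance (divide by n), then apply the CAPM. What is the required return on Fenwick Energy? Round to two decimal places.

12.82%

Mean R_i = (2.4 + 13.8 − 12.7 − 4.8 − 7.3 − 3.5 − 5.4 + 1.2) / 8 = -2.0375%
Mean R_m = (0.5 + 7.9 − 7.3 − 3.8 − 5.9 − 5.8 − 1.1 − 0.4) / 8 = -1.9875%
Σ(R_i − R̄_i)(R_m − R̄_m) = 257.6038  ⇒  Cov = 257.6038 / 8 = 32.2005
Σ(R_m − R̄_m)² = 168.6088  ⇒  Var(R_m) = 168.6088 / 8 = 21.0761
β = Cov / Var(R_m) = 32.2005 / 21.0761 = 1.5278
MRP = 8.7% − 0.9% = 7.80%
E(R) = R_f + β × MRP = 0.9% + 1.5278 × 7.8% = 12.82%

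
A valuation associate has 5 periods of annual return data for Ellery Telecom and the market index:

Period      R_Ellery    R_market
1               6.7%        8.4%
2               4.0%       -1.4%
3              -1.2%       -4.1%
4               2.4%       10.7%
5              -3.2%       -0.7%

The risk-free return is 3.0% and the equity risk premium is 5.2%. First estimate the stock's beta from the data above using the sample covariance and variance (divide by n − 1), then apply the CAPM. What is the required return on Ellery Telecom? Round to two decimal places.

4.86%

Mean R_i = (6.7 + 4.0 − 1.2 + 2.4 − 3.2) / 5 = 1.7400%
Mean R_m = (8.4 − 1.4 − 4.1 + 10.7 − 0.7) / 5 = 2.5800%
Σ(R_i − R̄_i)(R_m − R̄_m) = 61.0740  ⇒  Cov = 61.0740 / 4 = 15.2685
Σ(R_m − R̄_m)² = 171.0280  ⇒  Var(R_m) = 171.0280 / 4 = 42.7570
β = Cov / Var(R_m) = 15.2685 / 42.7570 = 0.3571
E(R) = R_f + β × MRP = 3.0% + 0.3571 × 5.2% = 4.86%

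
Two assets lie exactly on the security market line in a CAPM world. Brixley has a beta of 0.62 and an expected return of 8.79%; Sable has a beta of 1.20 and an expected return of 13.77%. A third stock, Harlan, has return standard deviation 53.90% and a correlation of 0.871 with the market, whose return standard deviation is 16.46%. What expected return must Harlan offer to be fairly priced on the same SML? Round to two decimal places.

27.96%

MRP = (13.77% − 8.79%) / (1.20 − 0.62) = 8.5862%
R_f = 8.79% − 0.62 × 8.5862% = 3.4666%
β_Harlan = ρ·σ_i/σ_m = 0.871 × 53.90 / 16.46 = 2.8522
E(R_Harlan) = R_f + β × MRP = 3.4666% + 2.8522 × 8.5862% = 27.96%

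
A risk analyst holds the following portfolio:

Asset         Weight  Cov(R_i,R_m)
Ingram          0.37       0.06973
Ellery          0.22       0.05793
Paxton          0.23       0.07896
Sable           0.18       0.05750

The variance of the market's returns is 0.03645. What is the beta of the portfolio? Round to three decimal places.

β_Ingram = 0.06973 / 0.03645 = 1.9130
β_Ellery = 0.05793 / 0.03645 = 1.5893
β_Paxton = 0.07896 / 0.03645 = 2.1663
β_Sable = 0.05750 / 0.03645 = 1.5775
β_P = Σ w_i β_i = 0.37×1.9130 + 0.22×1.5893 + 0.23×2.1663 + 0.18×1.5775 = 1.8397

1.840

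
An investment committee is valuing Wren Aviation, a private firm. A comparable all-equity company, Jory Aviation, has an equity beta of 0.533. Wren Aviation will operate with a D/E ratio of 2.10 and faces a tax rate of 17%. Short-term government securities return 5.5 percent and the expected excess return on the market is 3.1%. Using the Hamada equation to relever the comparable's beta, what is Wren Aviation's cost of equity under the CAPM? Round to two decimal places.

β_L = β_U × [1 + (1 − t)(D/E)] = 0.533 × [1 + (1 − 0.17) × 2.10]
    = 0.533 × [1 + 0.83 × 2.10] = 0.533 × 2.7430 = 1.4620
E(R) = R_f + β_L × MRP = 5.5% + 1.4620 × 3.1% = 10.03%

10.03%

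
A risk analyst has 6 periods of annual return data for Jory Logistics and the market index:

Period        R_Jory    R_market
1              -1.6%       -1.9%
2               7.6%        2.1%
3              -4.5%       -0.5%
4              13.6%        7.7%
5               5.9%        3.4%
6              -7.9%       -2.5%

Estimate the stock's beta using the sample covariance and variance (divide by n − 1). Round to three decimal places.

Mean R_i = (-1.6 + 7.6 − 4.5 + 13.6 + 5.9 − 7.9) / 6 = 2.1833%
Mean R_m = (-1.9 + 2.1 − 0.5 + 7.7 + 3.4 − 2.5) / 6 = 1.3833%
Σ(R_i − R̄_i)(R_m − R̄_m) = 147.6583  ⇒  Cov = 147.6583 / 5 = 29.5317
Σ(R_m − R̄_m)² = 73.8883  ⇒  Var(R_m) = 73.8883 / 5 = 14.7777
β = Cov / Var(R_m) = 29.5317 / 14.7777 = 1.9984

1.998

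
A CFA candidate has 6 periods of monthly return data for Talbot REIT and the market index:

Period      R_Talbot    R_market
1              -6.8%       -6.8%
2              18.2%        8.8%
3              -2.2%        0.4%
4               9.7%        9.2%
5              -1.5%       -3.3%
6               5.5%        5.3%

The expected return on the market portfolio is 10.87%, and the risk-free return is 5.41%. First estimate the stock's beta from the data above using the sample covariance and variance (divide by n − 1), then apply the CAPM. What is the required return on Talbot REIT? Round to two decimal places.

Mean R_i = (-6.8 + 18.2 − 2.2 + 9.7 − 1.5 + 5.5) / 6 = 3.8167%
Mean R_m = (-6.8 + 8.8 + 0.4 + 9.2 − 3.3 + 5.3) / 6 = 2.2667%
Σ(R_i − R̄_i)(R_m − R̄_m) = 276.9533  ⇒  Cov = 276.9533 / 5 = 55.3907
Σ(R_m − R̄_m)² = 216.6333  ⇒  Var(R_m) = 216.6333 / 5 = 43.3267
β = Cov / Var(R_m) = 55.3907 / 43.3267 = 1.2784
MRP = 10.87% − 5.41% = 5.46%
E(R) = R_f + β × MRP = 5.41% + 1.2784 × 5.46% = 12.39%

12.39%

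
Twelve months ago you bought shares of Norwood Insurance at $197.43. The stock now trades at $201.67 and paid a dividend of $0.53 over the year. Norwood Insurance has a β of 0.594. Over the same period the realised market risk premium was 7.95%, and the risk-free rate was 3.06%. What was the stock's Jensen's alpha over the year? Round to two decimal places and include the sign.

Realised HPR = (P1 + D1 − P0) / P0 = (201.67 + 0.53 − 197.43) / 197.43 = 4.77 / 197.43 = 2.4160%
CAPM required = R_f + β·MRP = 3.06% + 0.594 × 7.95% = 7.78230%
α = realised − required = 2.4160% − 7.78230% = -5.37%

-5.37%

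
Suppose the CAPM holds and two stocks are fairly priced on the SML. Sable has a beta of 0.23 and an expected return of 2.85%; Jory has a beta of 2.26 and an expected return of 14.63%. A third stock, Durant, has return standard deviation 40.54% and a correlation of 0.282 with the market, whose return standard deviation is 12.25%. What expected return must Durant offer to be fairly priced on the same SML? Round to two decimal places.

MRP = (14.63% − 2.85%) / (2.26 − 0.23) = 5.8030%
R_f = 2.85% − 0.23 × 5.8030% = 1.5153%
β_Durant = ρ·σ_i/σ_m = 0.282 × 40.54 / 12.25 = 0.9332
E(R_Durant) = R_f + β × MRP = 1.5153% + 0.9332 × 5.8030% = 6.93%

6.93%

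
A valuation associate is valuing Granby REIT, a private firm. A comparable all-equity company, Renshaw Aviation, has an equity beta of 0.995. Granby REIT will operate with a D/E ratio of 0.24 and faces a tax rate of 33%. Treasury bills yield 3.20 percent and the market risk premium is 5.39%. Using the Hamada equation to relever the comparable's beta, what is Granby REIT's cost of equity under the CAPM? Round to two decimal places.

β_L = β_U × [1 + (1 − t)(D/E)] = 0.995 × [1 + (1 − 0.33) × 0.24]
    = 0.995 × [1 + 0.67 × 0.24] = 0.995 × 1.1608 = 1.1550
E(R) = R_f + β_L × MRP = 3.20% + 1.1550 × 5.39% = 9.43%

9.43%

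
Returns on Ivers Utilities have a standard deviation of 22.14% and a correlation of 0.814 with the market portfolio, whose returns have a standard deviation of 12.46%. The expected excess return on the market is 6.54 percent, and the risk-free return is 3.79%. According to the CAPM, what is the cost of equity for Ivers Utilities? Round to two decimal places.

β = ρ × σ_i / σ_m = 0.814 × 22.14% / 12.46% = 1.4464
E(R) = 3.79% + 1.4464 × 6.54% = 13.25%

13.25%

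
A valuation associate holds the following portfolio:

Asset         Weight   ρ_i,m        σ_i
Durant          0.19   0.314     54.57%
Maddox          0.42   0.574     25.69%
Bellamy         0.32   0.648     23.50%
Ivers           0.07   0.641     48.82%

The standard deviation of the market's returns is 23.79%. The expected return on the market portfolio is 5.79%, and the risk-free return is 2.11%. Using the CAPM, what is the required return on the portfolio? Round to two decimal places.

4.66%

β_Durant = 0.314 × 54.57% / 23.79% = 0.7203
β_Maddox = 0.574 × 25.69% / 23.79% = 0.6198
β_Bellamy = 0.648 × 23.50% / 23.79% = 0.6401
β_Ivers = 0.641 × 48.82% / 23.79% = 1.3154
β_P = Σ w_i β_i = 0.19×0.7203 + 0.42×0.6198 + 0.32×0.6401 + 0.07×1.3154 = 0.6941
MRP = 5.79% − 2.11% = 3.68%
E(R_P) = R_f + β_P × MRP = 2.11% + 0.6941 × 3.68% = 4.66%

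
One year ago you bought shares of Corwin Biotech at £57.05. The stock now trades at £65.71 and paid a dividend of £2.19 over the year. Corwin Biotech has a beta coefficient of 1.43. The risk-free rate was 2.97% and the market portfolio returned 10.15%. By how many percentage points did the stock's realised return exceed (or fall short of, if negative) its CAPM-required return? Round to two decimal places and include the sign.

+5.78%

Realised HPR = (P1 + D1 − P0) / P0 = (65.71 + 2.19 − 57.05) / 57.05 = 10.85 / 57.05 = 19.0184%
MRP = 10.15% − 2.97% = 7.18%
CAPM required = R_f + β·MRP = 2.97% + 1.43 × 7.18% = 13.2374%
α = realised − required = 19.0184% − 13.2374% = +5.78%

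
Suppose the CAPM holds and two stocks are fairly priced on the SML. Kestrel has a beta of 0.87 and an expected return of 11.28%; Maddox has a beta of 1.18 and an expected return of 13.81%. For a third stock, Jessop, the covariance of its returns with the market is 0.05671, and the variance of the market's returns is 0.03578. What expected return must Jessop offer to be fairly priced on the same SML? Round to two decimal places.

MRP = (13.81% − 11.28%) / (1.18 − 0.87) = 8.1613%
R_f = 11.28% − 0.87 × 8.1613% = 4.1797%
β_Jessop = Cov / Var(R_m) = 0.05671 / 0.03578 = 1.5850
E(R_Jessop) = R_f + β × MRP = 4.1797% + 1.5850 × 8.1613% = 17.12%

17.12%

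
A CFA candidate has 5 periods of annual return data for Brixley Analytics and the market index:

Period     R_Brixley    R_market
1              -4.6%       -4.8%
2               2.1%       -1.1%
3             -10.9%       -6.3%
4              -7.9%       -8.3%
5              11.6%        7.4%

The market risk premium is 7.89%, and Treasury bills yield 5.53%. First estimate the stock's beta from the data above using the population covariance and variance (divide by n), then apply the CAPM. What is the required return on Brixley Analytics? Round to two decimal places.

16.57%

Mean R_i = (-4.6 + 2.1 − 10.9 − 7.9 + 11.6) / 5 = -1.9400%
Mean R_m = (-4.8 − 1.1 − 6.3 − 8.3 + 7.4) / 5 = -2.6200%
Σ(R_i − R̄_i)(R_m − R̄_m) = 214.4360  ⇒  Cov = 214.4360 / 5 = 42.8872
Σ(R_m − R̄_m)² = 153.2680  ⇒  Var(R_m) = 153.2680 / 5 = 30.6536
β = Cov / Var(R_m) = 42.8872 / 30.6536 = 1.3991
E(R) = R_f + β × MRP = 5.53% + 1.3991 × 7.89% = 16.57%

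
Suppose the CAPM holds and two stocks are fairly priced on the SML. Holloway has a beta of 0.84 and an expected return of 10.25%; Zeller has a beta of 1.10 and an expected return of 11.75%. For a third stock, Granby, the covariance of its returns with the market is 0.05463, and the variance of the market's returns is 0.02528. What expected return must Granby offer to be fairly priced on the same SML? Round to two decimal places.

17.87%

MRP = (11.75% − 10.25%) / (1.10 − 0.84) = 5.7692%
R_f = 10.25% − 0.84 × 5.7692% = 5.4039%
β_Granby = Cov / Var(R_m) = 0.05463 / 0.02528 = 2.1610
E(R_Granby) = R_f + β × MRP = 5.4039% + 2.1610 × 5.7692% = 17.87%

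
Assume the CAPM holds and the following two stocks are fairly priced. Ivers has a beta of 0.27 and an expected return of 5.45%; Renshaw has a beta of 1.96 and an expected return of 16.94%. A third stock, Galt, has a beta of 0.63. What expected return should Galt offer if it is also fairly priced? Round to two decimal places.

7.90%

MRP (SML slope) = (16.94% − 5.45%) / (1.96 − 0.27) = 11.49% / 1.69 = 6.7988%
R_f (intercept) = 5.45% − 0.27 × 6.7988% = 3.6143%
E(R_Galt) = R_f + β × MRP = 3.6143% + 0.63 × 6.7988% = 7.90%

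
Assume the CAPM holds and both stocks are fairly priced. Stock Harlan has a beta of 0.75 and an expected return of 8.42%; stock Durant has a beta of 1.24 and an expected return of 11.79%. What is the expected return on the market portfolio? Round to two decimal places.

Both satisfy E(R) = R_f + β·MRP, so the slope of the SML is
MRP = (11.79% − 8.42%) / (1.24 − 0.75) = 3.37% / 0.49 = 6.8776%
R_f = E(R_Harlan) − β_Harlan·MRP = 8.42% − 0.75 × 6.8776% = 3.2618%
E(R_m) = R_f + MRP = 3.2618% + 6.8776% = 10.14%

10.14%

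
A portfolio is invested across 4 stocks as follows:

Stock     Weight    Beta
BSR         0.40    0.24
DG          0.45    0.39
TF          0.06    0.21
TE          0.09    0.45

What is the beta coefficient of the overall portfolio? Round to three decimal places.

β_P = Σ w_i β_i = 0.40×0.24 + 0.45×0.39 + 0.06×0.21 + 0.09×0.45 = 0.3246

0.325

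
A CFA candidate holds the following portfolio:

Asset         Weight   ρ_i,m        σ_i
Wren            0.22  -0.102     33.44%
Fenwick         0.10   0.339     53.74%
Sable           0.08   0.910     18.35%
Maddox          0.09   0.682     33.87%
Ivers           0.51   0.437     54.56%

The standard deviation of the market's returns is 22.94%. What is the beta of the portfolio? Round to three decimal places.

β_Wren = -0.102 × 33.44% / 22.94% = -0.1487
β_Fenwick = 0.339 × 53.74% / 22.94% = 0.7942
β_Sable = 0.910 × 18.35% / 22.94% = 0.7279
β_Maddox = 0.682 × 33.87% / 22.94% = 1.0069
β_Ivers = 0.437 × 54.56% / 22.94% = 1.0394
β_P = Σ w_i β_i = 0.22×-0.1487 + 0.10×0.7942 + 0.08×0.7279 + 0.09×1.0069 + 0.51×1.0394 = 0.7257

0.726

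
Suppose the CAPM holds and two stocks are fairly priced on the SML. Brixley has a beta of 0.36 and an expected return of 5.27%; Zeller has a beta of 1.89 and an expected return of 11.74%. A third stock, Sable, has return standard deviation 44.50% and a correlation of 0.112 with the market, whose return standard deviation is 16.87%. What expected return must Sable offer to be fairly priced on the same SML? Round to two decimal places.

5.00%

MRP = (11.74% − 5.27%) / (1.89 − 0.36) = 4.2288%
R_f = 5.27% − 0.36 × 4.2288% = 3.7476%
β_Sable = ρ·σ_i/σ_m = 0.112 × 44.50 / 16.87 = 0.2954
E(R_Sable) = R_f + β × MRP = 3.7476% + 0.2954 × 4.2288% = 5.00%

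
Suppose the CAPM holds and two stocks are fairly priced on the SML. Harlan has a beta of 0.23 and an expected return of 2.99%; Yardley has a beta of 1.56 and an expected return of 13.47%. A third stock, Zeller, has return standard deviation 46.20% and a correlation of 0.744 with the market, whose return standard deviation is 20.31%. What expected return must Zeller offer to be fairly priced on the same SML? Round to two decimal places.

MRP = (13.47% − 2.99%) / (1.56 − 0.23) = 7.8797%
R_f = 2.99% − 0.23 × 7.8797% = 1.1777%
β_Zeller = ρ·σ_i/σ_m = 0.744 × 46.20 / 20.31 = 1.6924
E(R_Zeller) = R_f + β × MRP = 1.1777% + 1.6924 × 7.8797% = 14.51%

14.51%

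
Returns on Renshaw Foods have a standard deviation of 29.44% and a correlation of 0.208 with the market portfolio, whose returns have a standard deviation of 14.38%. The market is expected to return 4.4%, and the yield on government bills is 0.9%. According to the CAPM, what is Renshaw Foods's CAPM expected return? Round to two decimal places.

β = ρ × σ_i / σ_m = 0.208 × 29.44% / 14.38% = 0.4258
MRP = 4.4% − 0.9% = 3.50%
E(R) = 0.9% + 0.4258 × 3.5% = 2.39%

2.39%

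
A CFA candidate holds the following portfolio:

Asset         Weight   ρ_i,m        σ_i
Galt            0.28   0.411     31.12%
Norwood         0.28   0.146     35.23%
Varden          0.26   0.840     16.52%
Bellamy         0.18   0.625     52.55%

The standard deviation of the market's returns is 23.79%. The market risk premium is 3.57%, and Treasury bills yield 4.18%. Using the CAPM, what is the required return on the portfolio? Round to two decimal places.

β_Galt = 0.411 × 31.12% / 23.79% = 0.5376
β_Norwood = 0.146 × 35.23% / 23.79% = 0.2162
β_Varden = 0.840 × 16.52% / 23.79% = 0.5833
β_Bellamy = 0.625 × 52.55% / 23.79% = 1.3806
β_P = Σ w_i β_i = 0.28×0.5376 + 0.28×0.2162 + 0.26×0.5833 + 0.18×1.3806 = 0.6112
E(R_P) = R_f + β_P × MRP = 4.18% + 0.6112 × 3.57% = 6.36%

6.36%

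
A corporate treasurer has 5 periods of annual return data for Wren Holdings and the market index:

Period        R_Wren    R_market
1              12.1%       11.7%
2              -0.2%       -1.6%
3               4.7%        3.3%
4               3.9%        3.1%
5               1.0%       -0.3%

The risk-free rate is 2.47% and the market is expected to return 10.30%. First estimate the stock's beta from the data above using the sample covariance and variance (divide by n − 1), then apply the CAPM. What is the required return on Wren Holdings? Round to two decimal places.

9.72%

Mean R_i = (12.1 − 0.2 + 4.7 + 3.9 + 1.0) / 5 = 4.3000%
Mean R_m = (11.7 − 1.6 + 3.3 + 3.1 − 0.3) / 5 = 3.2400%
Σ(R_i − R̄_i)(R_m − R̄_m) = 99.5300  ⇒  Cov = 99.5300 / 4 = 24.8825
Σ(R_m − R̄_m)² = 107.5520  ⇒  Var(R_m) = 107.5520 / 4 = 26.8880
β = Cov / Var(R_m) = 24.8825 / 26.8880 = 0.9254
MRP = 10.30% − 2.47% = 7.83%
E(R) = R_f + β × MRP = 2.47% + 0.9254 × 7.83% = 9.72%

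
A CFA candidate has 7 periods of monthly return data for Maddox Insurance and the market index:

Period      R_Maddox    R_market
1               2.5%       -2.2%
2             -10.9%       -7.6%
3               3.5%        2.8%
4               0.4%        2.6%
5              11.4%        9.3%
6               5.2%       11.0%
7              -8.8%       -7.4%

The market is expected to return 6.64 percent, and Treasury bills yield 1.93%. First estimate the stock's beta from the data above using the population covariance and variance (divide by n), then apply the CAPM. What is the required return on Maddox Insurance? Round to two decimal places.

Mean R_i = (2.5 − 10.9 + 3.5 + 0.4 + 11.4 + 5.2 − 8.8) / 7 = 0.4714%
Mean R_m = (-2.2 − 7.6 + 2.8 + 2.6 + 9.3 + 11.0 − 7.4) / 7 = 1.2143%
Σ(R_i − R̄_i)(R_m − R̄_m) = 312.5129  ⇒  Cov = 312.5129 / 7 = 44.6447
Σ(R_m − R̄_m)² = 329.1286  ⇒  Var(R_m) = 329.1286 / 7 = 47.0184
β = Cov / Var(R_m) = 44.6447 / 47.0184 = 0.9495
MRP = 6.64% − 1.93% = 4.71%
E(R) = R_f + β × MRP = 1.93% + 0.9495 × 4.71% = 6.40%

6.40%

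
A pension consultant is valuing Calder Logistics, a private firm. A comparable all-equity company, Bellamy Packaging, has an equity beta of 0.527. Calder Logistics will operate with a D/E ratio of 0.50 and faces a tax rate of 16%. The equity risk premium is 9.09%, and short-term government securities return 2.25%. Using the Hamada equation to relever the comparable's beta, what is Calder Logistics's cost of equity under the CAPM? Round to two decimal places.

9.05%

β_L = β_U × [1 + (1 − t)(D/E)] = 0.527 × [1 + (1 − 0.16) × 0.50]
    = 0.527 × [1 + 0.84 × 0.50] = 0.527 × 1.4200 = 0.7483
E(R) = R_f + β_L × MRP = 2.25% + 0.7483 × 9.09% = 9.05%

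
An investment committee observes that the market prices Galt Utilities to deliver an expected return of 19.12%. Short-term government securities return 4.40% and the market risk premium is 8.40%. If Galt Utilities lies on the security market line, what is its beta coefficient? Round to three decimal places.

β = (E(R) − R_f) / MRP = (19.12% − 4.40%) / 8.40% = 14.72% / 8.40% = 1.752

1.752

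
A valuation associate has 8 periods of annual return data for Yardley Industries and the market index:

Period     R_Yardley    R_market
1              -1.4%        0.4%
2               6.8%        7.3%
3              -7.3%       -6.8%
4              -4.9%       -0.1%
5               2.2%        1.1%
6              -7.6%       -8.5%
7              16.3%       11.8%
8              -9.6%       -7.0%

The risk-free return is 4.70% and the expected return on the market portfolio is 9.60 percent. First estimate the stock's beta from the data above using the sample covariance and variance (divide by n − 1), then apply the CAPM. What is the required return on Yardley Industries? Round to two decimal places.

Mean R_i = (-1.4 + 6.8 − 7.3 − 4.9 + 2.2 − 7.6 + 16.3 − 9.6) / 8 = -0.6875%
Mean R_m = (0.4 + 7.3 − 6.8 − 0.1 + 1.1 − 8.5 + 11.8 − 7.0) / 8 = -0.2250%
Σ(R_i − R̄_i)(R_m − R̄_m) = 424.5325  ⇒  Cov = 424.5325 / 7 = 60.6475
Σ(R_m − R̄_m)² = 360.9950  ⇒  Var(R_m) = 360.9950 / 7 = 51.5707
β = Cov / Var(R_m) = 60.6475 / 51.5707 = 1.1760
MRP = 9.60% − 4.70% = 4.90%
E(R) = R_f + β × MRP = 4.70% + 1.1760 × 4.90% = 10.46%

10.46%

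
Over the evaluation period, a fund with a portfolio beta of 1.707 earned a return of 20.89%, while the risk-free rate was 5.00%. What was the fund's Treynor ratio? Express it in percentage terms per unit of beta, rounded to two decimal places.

9.31%

Treynor = (R_P − R_f) / β_P = (20.89% − 5.00%) / 1.7070 = 15.89% / 1.7070 = 9.31%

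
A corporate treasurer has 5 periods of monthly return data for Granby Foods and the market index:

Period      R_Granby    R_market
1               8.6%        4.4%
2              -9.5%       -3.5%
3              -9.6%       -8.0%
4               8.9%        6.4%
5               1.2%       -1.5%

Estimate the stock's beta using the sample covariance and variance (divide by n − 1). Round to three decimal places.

Mean R_i = (8.6 − 9.5 − 9.6 + 8.9 + 1.2) / 5 = -0.0800%
Mean R_m = (4.4 − 3.5 − 8.0 + 6.4 − 1.5) / 5 = -0.4400%
Σ(R_i − R̄_i)(R_m − R̄_m) = 202.8740  ⇒  Cov = 202.8740 / 4 = 50.7185
Σ(R_m − R̄_m)² = 137.8520  ⇒  Var(R_m) = 137.8520 / 4 = 34.4630
β = Cov / Var(R_m) = 50.7185 / 34.4630 = 1.4717

1.472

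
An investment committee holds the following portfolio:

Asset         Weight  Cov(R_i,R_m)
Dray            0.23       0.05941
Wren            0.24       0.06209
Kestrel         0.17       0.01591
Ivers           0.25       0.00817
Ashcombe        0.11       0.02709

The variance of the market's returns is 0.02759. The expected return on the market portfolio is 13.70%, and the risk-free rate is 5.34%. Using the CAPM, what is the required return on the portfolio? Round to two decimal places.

β_Dray = 0.05941 / 0.02759 = 2.1533
β_Wren = 0.06209 / 0.02759 = 2.2505
β_Kestrel = 0.01591 / 0.02759 = 0.5767
β_Ivers = 0.00817 / 0.02759 = 0.2961
β_Ashcombe = 0.02709 / 0.02759 = 0.9819
β_P = Σ w_i β_i = 0.23×2.1533 + 0.24×2.2505 + 0.17×0.5767 + 0.25×0.2961 + 0.11×0.9819 = 1.3155
MRP = 13.70% − 5.34% = 8.36%
E(R_P) = R_f + β_P × MRP = 5.34% + 1.3155 × 8.36% = 16.34%

16.34%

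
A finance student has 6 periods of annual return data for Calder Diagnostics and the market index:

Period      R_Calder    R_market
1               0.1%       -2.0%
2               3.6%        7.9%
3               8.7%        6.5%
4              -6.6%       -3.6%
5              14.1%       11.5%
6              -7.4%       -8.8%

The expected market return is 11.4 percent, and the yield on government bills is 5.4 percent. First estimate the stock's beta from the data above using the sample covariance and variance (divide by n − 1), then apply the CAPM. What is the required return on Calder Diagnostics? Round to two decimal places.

11.45%

Mean R_i = (0.1 + 3.6 + 8.7 − 6.6 + 14.1 − 7.4) / 6 = 2.0833%
Mean R_m = (-2.0 + 7.9 + 6.5 − 3.6 + 11.5 − 8.8) / 6 = 1.9167%
Σ(R_i − R̄_i)(R_m − R̄_m) = 311.8617  ⇒  Cov = 311.8617 / 5 = 62.3723
Σ(R_m − R̄_m)² = 309.2683  ⇒  Var(R_m) = 309.2683 / 5 = 61.8537
β = Cov / Var(R_m) = 62.3723 / 61.8537 = 1.0084
MRP = 11.4% − 5.4% = 6.00%
E(R) = R_f + β × MRP = 5.4% + 1.0084 × 6.0% = 11.45%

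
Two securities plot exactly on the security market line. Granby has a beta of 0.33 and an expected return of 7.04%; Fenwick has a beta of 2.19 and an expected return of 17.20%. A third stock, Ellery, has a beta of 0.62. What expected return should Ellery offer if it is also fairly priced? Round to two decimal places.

8.62%

MRP (SML slope) = (17.20% − 7.04%) / (2.19 − 0.33) = 10.16% / 1.86 = 5.4624%
R_f (intercept) = 7.04% − 0.33 × 5.4624% = 5.2374%
E(R_Ellery) = R_f + β × MRP = 5.2374% + 0.62 × 5.4624% = 8.62%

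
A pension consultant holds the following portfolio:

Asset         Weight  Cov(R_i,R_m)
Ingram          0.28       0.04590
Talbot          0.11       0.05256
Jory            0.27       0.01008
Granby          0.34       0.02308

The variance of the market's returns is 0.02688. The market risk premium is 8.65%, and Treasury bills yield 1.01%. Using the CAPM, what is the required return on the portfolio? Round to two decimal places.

β_Ingram = 0.04590 / 0.02688 = 1.7076
β_Talbot = 0.05256 / 0.02688 = 1.9554
β_Jory = 0.01008 / 0.02688 = 0.3750
β_Granby = 0.02308 / 0.02688 = 0.8586
β_P = Σ w_i β_i = 0.28×1.7076 + 0.11×1.9554 + 0.27×0.3750 + 0.34×0.8586 = 1.0864
E(R_P) = R_f + β_P × MRP = 1.01% + 1.0864 × 8.65% = 10.41%

10.41%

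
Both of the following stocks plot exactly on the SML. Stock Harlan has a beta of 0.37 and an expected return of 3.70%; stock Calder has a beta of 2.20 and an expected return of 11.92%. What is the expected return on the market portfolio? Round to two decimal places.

6.53%

Both satisfy E(R) = R_f + β·MRP, so the slope of the SML is
MRP = (11.92% − 3.70%) / (2.20 − 0.37) = 8.22% / 1.83 = 4.4918%
R_f = E(R_Harlan) − β_Harlan·MRP = 3.70% − 0.37 × 4.4918% = 2.0380%
E(R_m) = R_f + MRP = 2.0380% + 4.4918% = 6.53%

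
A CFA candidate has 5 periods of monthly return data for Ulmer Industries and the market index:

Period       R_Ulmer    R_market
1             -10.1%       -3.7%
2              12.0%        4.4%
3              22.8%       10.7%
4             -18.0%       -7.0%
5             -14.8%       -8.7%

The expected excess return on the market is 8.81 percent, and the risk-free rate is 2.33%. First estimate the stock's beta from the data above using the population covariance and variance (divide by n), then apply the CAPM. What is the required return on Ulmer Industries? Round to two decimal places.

Mean R_i = (-10.1 + 12.0 + 22.8 − 18.0 − 14.8) / 5 = -1.6200%
Mean R_m = (-3.7 + 4.4 + 10.7 − 7.0 − 8.7) / 5 = -0.8600%
Σ(R_i − R̄_i)(R_m − R̄_m) = 581.9240  ⇒  Cov = 581.9240 / 5 = 116.3848
Σ(R_m − R̄_m)² = 268.5320  ⇒  Var(R_m) = 268.5320 / 5 = 53.7064
β = Cov / Var(R_m) = 116.3848 / 53.7064 = 2.1671
E(R) = R_f + β × MRP = 2.33% + 2.1671 × 8.81% = 21.42%

21.42%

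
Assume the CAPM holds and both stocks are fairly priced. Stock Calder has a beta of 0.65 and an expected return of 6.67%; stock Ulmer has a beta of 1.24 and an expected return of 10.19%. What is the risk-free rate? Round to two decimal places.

Both satisfy E(R) = R_f + β·MRP, so the slope of the SML is
MRP = (10.19% − 6.67%) / (1.24 − 0.65) = 3.52% / 0.59 = 5.9661%
R_f = E(R_Calder) − β_Calder·MRP = 6.67% − 0.65 × 5.9661% = 2.7920%

2.79%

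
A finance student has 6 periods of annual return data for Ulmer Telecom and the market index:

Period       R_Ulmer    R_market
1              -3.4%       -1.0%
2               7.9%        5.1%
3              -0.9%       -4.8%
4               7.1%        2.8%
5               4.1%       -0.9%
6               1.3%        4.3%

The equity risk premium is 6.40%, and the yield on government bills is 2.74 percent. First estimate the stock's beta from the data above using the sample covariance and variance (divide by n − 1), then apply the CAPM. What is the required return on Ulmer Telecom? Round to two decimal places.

Mean R_i = (-3.4 + 7.9 − 0.9 + 7.1 + 4.1 + 1.3) / 6 = 2.6833%
Mean R_m = (-1.0 + 5.1 − 4.8 + 2.8 − 0.9 + 4.3) / 6 = 0.9167%
Σ(R_i − R̄_i)(R_m − R̄_m) = 55.0317  ⇒  Cov = 55.0317 / 5 = 11.0063
Σ(R_m − R̄_m)² = 72.1483  ⇒  Var(R_m) = 72.1483 / 5 = 14.4297
β = Cov / Var(R_m) = 11.0063 / 14.4297 = 0.7628
E(R) = R_f + β × MRP = 2.74% + 0.7628 × 6.40% = 7.62%

7.62%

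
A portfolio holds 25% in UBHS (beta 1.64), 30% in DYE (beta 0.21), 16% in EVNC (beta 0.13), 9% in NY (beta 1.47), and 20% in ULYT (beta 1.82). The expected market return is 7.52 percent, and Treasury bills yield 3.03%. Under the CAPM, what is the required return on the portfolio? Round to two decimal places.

7.48%

β_P = Σ w_i β_i = 0.25×1.64 + 0.30×0.21 + 0.16×0.13 + 0.09×1.47 + 0.20×1.82 = 0.9901
MRP = 7.52% − 3.03% = 4.49%
E(R_P) = R_f + β_P × MRP = 3.03% + 0.9901 × 4.49% = 7.48%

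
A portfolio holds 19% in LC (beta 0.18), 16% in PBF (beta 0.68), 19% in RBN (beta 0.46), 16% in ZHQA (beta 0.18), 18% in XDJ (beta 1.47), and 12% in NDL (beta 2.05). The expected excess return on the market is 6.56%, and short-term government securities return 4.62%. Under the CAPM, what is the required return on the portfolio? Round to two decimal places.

9.67%

β_P = Σ w_i β_i = 0.19×0.18 + 0.16×0.68 + 0.19×0.46 + 0.16×0.18 + 0.18×1.47 + 0.12×2.05 = 0.7698
E(R_P) = R_f + β_P × MRP = 4.62% + 0.7698 × 6.56% = 9.67%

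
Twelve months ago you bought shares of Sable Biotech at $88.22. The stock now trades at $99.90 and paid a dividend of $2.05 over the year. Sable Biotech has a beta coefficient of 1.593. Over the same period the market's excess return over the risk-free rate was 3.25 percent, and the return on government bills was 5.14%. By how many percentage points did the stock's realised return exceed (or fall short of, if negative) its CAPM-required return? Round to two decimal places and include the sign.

Realised HPR = (P1 + D1 − P0) / P0 = (99.90 + 2.05 − 88.22) / 88.22 = 13.73 / 88.22 = 15.5634%
CAPM required = R_f + β·MRP = 5.14% + 1.593 × 3.25% = 10.31725%
α = realised − required = 15.5634% − 10.31725% = +5.25%

+5.25%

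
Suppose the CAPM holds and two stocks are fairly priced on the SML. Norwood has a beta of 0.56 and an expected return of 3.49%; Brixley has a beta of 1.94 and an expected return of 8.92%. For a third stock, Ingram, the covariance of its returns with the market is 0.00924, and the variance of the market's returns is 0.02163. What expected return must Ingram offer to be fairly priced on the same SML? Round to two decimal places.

MRP = (8.92% − 3.49%) / (1.94 − 0.56) = 3.9348%
R_f = 3.49% − 0.56 × 3.9348% = 1.2865%
β_Ingram = Cov / Var(R_m) = 0.00924 / 0.02163 = 0.4272
E(R_Ingram) = R_f + β × MRP = 1.2865% + 0.4272 × 3.9348% = 2.97%

2.97%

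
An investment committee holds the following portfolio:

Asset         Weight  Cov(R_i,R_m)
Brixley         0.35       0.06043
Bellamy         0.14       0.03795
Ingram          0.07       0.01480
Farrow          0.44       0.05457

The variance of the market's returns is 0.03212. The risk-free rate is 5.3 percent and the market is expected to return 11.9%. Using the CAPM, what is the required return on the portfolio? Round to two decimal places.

β_Brixley = 0.06043 / 0.03212 = 1.8814
β_Bellamy = 0.03795 / 0.03212 = 1.1815
β_Ingram = 0.01480 / 0.03212 = 0.4608
β_Farrow = 0.05457 / 0.03212 = 1.6989
β_P = Σ w_i β_i = 0.35×1.8814 + 0.14×1.1815 + 0.07×0.4608 + 0.44×1.6989 = 1.6037
MRP = 11.9% − 5.3% = 6.60%
E(R_P) = R_f + β_P × MRP = 5.3% + 1.6037 × 6.6% = 15.88%

15.88%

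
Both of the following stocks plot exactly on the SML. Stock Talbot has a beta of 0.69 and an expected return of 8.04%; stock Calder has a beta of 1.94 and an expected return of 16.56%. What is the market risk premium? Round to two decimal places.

6.82%

Both satisfy E(R) = R_f + β·MRP, so the slope of the SML is
MRP = (16.56% − 8.04%) / (1.94 − 0.69) = 8.52% / 1.25 = 6.8160%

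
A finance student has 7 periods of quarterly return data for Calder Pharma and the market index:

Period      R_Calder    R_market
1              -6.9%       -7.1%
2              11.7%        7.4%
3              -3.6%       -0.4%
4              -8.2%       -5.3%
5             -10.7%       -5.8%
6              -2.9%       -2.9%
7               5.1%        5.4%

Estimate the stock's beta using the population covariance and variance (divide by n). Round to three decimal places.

1.337

Mean R_i = (-6.9 + 11.7 − 3.6 − 8.2 − 10.7 − 2.9 + 5.1) / 7 = -2.2143%
Mean R_m = (-7.1 + 7.4 − 0.4 − 5.3 − 5.8 − 2.9 + 5.4) / 7 = -1.2429%
Σ(R_i − R̄_i)(R_m − R̄_m) = 259.2157  ⇒  Cov = 259.2157 / 7 = 37.0308
Σ(R_m − R̄_m)² = 193.8171  ⇒  Var(R_m) = 193.8171 / 7 = 27.6882
β = Cov / Var(R_m) = 37.0308 / 27.6882 = 1.3374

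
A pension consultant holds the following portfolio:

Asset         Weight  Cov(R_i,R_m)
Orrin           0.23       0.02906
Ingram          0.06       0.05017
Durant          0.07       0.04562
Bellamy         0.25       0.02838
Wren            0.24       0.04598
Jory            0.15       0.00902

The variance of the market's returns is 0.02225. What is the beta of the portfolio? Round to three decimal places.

β_Orrin = 0.02906 / 0.02225 = 1.3061
β_Ingram = 0.05017 / 0.02225 = 2.2548
β_Durant = 0.04562 / 0.02225 = 2.0503
β_Bellamy = 0.02838 / 0.02225 = 1.2755
β_Wren = 0.04598 / 0.02225 = 2.0665
β_Jory = 0.00902 / 0.02225 = 0.4054
β_P = Σ w_i β_i = 0.23×1.3061 + 0.06×2.2548 + 0.07×2.0503 + 0.25×1.2755 + 0.24×2.0665 + 0.15×0.4054 = 1.4549

1.455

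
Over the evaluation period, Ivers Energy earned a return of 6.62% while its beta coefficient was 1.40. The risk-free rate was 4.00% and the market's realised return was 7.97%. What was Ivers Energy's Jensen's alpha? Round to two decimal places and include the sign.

-2.94%

Market excess return = 7.97% − 4.00% = 3.97%
CAPM benchmark = R_f + β(R_m − R_f) = 4.00% + 1.40 × 3.97% = 9.5580%
α = actual − benchmark = 6.62% − 9.5580% = -2.94%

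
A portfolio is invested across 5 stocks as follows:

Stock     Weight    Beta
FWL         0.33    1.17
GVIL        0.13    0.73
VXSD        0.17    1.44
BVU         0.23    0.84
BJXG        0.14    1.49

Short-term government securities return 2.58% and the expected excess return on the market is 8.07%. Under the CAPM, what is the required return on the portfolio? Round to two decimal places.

11.68%

β_P = Σ w_i β_i = 0.33×1.17 + 0.13×0.73 + 0.17×1.44 + 0.23×0.84 + 0.14×1.49 = 1.1276
E(R_P) = R_f + β_P × MRP = 2.58% + 1.1276 × 8.07% = 11.68%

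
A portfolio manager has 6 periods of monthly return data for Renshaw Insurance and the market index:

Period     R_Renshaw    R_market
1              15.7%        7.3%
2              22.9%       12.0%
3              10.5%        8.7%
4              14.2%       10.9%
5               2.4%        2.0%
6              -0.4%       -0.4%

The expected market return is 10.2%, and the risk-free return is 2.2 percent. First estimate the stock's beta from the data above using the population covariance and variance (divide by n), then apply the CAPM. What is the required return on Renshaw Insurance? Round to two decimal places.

15.24%

Mean R_i = (15.7 + 22.9 + 10.5 + 14.2 + 2.4 − 0.4) / 6 = 10.8833%
Mean R_m = (7.3 + 12.0 + 8.7 + 10.9 + 2.0 − 0.4) / 6 = 6.7500%
Σ(R_i − R̄_i)(R_m − R̄_m) = 199.7250  ⇒  Cov = 199.7250 / 6 = 33.2875
Σ(R_m − R̄_m)² = 122.5750  ⇒  Var(R_m) = 122.5750 / 6 = 20.4292
β = Cov / Var(R_m) = 33.2875 / 20.4292 = 1.6294
MRP = 10.2% − 2.2% = 8.00%
E(R) = R_f + β × MRP = 2.2% + 1.6294 × 8.0% = 15.24%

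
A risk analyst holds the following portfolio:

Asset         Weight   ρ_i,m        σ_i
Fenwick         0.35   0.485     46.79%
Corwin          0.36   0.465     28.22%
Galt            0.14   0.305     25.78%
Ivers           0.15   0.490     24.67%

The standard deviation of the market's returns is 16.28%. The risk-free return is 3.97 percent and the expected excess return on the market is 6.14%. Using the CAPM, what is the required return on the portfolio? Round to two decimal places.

9.85%

β_Fenwick = 0.485 × 46.79% / 16.28% = 1.3939
β_Corwin = 0.465 × 28.22% / 16.28% = 0.8060
β_Galt = 0.305 × 25.78% / 16.28% = 0.4830
β_Ivers = 0.490 × 24.67% / 16.28% = 0.7425
β_P = Σ w_i β_i = 0.35×1.3939 + 0.36×0.8060 + 0.14×0.4830 + 0.15×0.7425 = 0.9570
E(R_P) = R_f + β_P × MRP = 3.97% + 0.9570 × 6.14% = 9.85%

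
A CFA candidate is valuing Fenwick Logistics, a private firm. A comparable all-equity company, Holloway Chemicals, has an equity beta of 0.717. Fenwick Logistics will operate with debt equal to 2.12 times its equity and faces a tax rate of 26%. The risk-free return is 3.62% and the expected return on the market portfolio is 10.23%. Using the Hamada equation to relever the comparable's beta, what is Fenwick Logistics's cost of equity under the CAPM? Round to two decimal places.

15.79%

β_L = β_U × [1 + (1 − t)(D/E)] = 0.717 × [1 + (1 − 0.26) × 2.12]
    = 0.717 × [1 + 0.74 × 2.12] = 0.717 × 2.5688 = 1.8418
MRP = 10.23% − 3.62% = 6.61%
E(R) = R_f + β_L × MRP = 3.62% + 1.8418 × 6.61% = 15.79%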